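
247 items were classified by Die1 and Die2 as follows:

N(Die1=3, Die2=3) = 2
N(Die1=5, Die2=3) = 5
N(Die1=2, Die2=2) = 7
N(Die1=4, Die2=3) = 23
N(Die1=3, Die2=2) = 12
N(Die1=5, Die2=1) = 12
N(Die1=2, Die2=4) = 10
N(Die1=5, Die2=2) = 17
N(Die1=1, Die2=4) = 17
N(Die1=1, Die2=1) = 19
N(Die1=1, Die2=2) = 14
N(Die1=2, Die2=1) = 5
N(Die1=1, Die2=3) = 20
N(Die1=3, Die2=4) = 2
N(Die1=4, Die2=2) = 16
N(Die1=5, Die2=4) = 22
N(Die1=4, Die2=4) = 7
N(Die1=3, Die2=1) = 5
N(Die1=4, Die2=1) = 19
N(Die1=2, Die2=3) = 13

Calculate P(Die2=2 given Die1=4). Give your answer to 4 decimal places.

Total with Die1=4: 19 + 16 + 23 + 7 = 65.
P(Die2=2 | Die1=4) = 16/65 = 0.2462.

0.2462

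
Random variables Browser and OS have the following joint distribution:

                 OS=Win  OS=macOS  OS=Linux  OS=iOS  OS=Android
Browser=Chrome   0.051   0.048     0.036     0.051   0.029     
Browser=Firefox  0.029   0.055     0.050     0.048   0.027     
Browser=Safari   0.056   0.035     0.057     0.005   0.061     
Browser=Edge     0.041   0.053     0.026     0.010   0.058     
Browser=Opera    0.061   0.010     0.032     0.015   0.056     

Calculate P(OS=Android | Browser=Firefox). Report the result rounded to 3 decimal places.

P(Browser=Firefox) = 0.029 + 0.055 + 0.050 + 0.048 + 0.027 = 0.209.
P(OS=Android | Browser=Firefox) = 0.027/0.209 = 0.129.

0.129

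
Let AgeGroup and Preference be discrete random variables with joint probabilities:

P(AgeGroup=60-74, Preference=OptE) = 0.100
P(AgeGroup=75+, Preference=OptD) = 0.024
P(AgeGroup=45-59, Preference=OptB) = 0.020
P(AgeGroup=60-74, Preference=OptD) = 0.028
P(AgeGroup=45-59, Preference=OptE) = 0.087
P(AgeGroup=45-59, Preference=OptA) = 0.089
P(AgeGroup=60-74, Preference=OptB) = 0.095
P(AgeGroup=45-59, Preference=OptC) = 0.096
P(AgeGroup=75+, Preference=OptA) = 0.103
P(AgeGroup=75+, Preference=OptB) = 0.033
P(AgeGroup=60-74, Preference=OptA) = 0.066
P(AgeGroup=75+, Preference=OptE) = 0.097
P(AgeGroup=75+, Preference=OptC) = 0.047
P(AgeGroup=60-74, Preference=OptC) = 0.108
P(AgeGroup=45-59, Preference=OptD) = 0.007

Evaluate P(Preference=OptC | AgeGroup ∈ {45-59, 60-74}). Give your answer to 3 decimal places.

P(AgeGroup=45-59) = 0.089 + 0.020 + 0.096 + 0.007 + 0.087 = 0.299.
P(AgeGroup=60-74) = 0.066 + 0.095 + 0.108 + 0.028 + 0.100 = 0.397.
P(AgeGroup ∈ {45-59, 60-74}) = 0.299 + 0.397 = 0.696; P(Preference=OptC, AgeGroup ∈ {45-59, 60-74}) = 0.096 + 0.108 = 0.204.
P(Preference=OptC | AgeGroup ∈ {45-59, 60-74}) = 0.204/0.696 = 0.293.

0.293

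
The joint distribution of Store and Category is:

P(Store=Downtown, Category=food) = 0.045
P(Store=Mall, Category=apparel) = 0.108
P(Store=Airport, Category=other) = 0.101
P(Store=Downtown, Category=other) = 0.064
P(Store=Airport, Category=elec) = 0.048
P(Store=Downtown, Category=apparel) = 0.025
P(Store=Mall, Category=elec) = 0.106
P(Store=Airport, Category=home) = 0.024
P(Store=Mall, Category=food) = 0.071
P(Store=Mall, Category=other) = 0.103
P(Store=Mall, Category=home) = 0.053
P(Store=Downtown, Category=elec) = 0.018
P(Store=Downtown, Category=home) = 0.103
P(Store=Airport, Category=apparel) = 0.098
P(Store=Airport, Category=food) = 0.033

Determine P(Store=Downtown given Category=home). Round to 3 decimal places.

0.572

P(Category=home) = 0.103 + 0.053 + 0.024 = 0.180.
P(Store=Downtown | Category=home) = 0.103/0.180 = 0.572.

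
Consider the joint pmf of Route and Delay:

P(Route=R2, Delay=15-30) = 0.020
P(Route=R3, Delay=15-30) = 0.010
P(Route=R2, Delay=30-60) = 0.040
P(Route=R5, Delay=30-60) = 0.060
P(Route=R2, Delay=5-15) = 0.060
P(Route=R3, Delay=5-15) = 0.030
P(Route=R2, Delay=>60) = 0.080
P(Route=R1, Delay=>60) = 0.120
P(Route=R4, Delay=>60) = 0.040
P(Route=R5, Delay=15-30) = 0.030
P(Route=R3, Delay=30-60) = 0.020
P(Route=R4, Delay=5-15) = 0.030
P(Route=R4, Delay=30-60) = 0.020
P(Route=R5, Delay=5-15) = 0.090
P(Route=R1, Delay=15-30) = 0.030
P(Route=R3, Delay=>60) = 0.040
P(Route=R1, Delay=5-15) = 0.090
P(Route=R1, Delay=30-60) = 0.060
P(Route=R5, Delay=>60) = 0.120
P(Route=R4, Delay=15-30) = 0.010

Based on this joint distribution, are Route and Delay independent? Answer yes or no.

yes

Every cell satisfies P(Route,Delay) = P(Route)·P(Delay). For instance P(Route=R2) = 0.200, P(Delay=30-60) = 0.200, and 0.200×0.200 = 0.040 matches the joint entry. So Route and Delay are independent.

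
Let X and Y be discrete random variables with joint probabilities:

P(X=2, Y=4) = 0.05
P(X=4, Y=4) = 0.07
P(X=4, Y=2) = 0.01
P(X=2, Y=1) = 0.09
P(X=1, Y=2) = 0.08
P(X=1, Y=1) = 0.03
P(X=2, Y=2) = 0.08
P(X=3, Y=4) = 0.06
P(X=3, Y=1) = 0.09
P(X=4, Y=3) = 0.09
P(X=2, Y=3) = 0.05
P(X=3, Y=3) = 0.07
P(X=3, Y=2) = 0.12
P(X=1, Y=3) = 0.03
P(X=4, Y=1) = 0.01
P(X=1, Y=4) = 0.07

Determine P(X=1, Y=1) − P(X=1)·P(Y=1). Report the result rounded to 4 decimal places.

P(X=1) = 0.03 + 0.08 + 0.03 + 0.07 = 0.21.
P(Y=1) = 0.03 + 0.09 + 0.09 + 0.01 = 0.22.
P(X=1, Y=1) − P(X=1)P(Y=1) = 0.03 − 0.21×0.22 = -0.0162.

-0.0162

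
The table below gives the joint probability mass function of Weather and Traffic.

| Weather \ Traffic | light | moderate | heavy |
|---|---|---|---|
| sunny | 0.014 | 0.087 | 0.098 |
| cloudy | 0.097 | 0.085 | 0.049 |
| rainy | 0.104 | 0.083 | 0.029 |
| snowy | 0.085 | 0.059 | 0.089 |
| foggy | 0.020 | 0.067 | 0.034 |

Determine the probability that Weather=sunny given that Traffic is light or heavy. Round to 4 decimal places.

0.1809

P(Traffic=light) = 0.014 + 0.097 + 0.104 + 0.085 + 0.020 = 0.320.
P(Traffic=heavy) = 0.098 + 0.049 + 0.029 + 0.089 + 0.034 = 0.299.
P(Traffic ∈ {light, heavy}) = 0.320 + 0.299 = 0.619; P(Weather=sunny, Traffic ∈ {light, heavy}) = 0.014 + 0.098 = 0.112.
P(Weather=sunny | Traffic ∈ {light, heavy}) = 0.112/0.619 = 0.1809.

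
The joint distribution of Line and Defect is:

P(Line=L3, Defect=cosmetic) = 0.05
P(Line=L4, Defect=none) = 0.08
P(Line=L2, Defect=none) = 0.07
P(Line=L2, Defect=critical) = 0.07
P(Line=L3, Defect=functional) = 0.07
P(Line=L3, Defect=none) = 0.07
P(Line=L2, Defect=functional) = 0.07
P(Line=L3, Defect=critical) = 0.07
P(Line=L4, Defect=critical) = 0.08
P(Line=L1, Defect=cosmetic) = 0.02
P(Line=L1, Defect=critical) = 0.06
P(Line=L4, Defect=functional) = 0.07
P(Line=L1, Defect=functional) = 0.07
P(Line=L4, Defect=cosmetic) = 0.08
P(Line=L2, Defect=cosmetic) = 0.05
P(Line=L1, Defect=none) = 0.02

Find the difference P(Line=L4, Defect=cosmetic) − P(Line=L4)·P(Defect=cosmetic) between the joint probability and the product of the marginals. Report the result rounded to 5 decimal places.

0.01800

P(Line=L4) = 0.08 + 0.08 + 0.07 + 0.08 = 0.31.
P(Defect=cosmetic) = 0.02 + 0.05 + 0.05 + 0.08 = 0.20.
P(Line=L4, Defect=cosmetic) − P(Line=L4)P(Defect=cosmetic) = 0.08 − 0.31×0.20 = 0.01800.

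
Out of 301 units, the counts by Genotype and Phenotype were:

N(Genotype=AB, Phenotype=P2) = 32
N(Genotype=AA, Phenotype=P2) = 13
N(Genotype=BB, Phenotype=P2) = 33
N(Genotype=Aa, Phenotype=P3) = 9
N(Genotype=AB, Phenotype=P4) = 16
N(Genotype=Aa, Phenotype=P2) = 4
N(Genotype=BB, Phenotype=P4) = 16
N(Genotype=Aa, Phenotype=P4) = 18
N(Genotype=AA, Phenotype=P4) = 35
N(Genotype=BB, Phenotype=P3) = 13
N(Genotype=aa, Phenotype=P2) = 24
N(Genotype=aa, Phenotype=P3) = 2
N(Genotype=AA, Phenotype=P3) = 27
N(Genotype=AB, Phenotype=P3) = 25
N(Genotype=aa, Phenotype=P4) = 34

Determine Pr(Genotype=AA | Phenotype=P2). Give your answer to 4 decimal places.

Total with Phenotype=P2: 13 + 4 + 24 + 32 + 33 = 106.
P(Genotype=AA | Phenotype=P2) = 13/106 = 0.1226.

0.1226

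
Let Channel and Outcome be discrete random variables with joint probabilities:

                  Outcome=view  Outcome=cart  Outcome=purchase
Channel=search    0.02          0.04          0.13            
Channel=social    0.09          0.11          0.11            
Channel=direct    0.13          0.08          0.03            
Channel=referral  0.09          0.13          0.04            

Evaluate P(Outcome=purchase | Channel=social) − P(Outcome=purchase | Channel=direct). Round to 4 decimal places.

0.2298

P(Channel=social) = 0.09 + 0.11 + 0.11 = 0.31; P(Outcome=purchase | Channel=social) = 0.11/0.31 = 0.35484.
P(Channel=direct) = 0.13 + 0.08 + 0.03 = 0.24; P(Outcome=purchase | Channel=direct) = 0.03/0.24 = 0.12500.
Difference = 0.2298.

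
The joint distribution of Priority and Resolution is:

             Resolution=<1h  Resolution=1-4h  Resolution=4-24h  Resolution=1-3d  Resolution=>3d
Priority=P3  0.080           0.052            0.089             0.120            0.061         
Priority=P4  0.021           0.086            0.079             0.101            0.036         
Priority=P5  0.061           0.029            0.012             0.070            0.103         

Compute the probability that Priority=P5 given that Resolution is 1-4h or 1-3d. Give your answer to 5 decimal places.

0.21616

P(Resolution=1-4h) = 0.052 + 0.086 + 0.029 = 0.167.
P(Resolution=1-3d) = 0.120 + 0.101 + 0.070 = 0.291.
P(Resolution ∈ {1-4h, 1-3d}) = 0.167 + 0.291 = 0.458; P(Priority=P5, Resolution ∈ {1-4h, 1-3d}) = 0.029 + 0.070 = 0.099.
P(Priority=P5 | Resolution ∈ {1-4h, 1-3d}) = 0.099/0.458 = 0.21616.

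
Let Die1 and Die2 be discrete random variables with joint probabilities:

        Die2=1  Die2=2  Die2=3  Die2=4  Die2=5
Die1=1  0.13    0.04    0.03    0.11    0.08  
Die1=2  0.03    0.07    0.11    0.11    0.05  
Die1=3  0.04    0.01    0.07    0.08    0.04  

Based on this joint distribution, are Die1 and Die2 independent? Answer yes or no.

no

P(Die1=1) = 0.39 and P(Die2=1) = 0.20, so their product is 0.0780, but P(Die1=1, Die2=1) = 0.13. Since these differ, Die1 and Die2 are not independent.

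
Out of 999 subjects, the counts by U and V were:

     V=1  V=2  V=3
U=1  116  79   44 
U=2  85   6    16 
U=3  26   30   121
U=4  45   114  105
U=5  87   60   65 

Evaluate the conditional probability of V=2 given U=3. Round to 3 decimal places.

Total with U=3: 26 + 30 + 121 = 177.
P(V=2 | U=3) = 30/177 = 0.169.

0.169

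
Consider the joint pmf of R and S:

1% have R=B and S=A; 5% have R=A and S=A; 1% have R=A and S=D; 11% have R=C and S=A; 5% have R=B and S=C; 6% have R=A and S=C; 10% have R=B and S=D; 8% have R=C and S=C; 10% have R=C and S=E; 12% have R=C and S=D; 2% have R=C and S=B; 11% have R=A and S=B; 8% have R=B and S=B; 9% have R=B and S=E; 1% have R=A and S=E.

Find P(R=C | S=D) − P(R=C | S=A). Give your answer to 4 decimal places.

-0.1253

P(S=D) = 0.01 + 0.10 + 0.12 = 0.23; P(R=C | S=D) = 0.12/0.23 = 0.52174.
P(S=A) = 0.05 + 0.01 + 0.11 = 0.17; P(R=C | S=A) = 0.11/0.17 = 0.64706.
Difference = -0.1253.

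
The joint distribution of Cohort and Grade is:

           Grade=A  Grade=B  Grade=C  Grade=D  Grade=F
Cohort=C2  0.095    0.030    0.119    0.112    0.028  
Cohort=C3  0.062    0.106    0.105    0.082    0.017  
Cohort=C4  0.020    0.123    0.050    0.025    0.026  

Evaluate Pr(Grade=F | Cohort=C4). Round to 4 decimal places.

P(Cohort=C4) = 0.020 + 0.123 + 0.050 + 0.025 + 0.026 = 0.244.
P(Grade=F | Cohort=C4) = 0.026/0.244 = 0.1066.

0.1066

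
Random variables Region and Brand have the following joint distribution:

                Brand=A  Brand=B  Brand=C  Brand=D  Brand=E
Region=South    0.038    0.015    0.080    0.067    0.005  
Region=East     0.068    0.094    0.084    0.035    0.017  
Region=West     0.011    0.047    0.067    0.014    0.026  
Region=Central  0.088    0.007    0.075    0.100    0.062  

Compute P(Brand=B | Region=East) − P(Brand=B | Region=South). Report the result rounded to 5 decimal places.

0.24227

P(Region=East) = 0.068 + 0.094 + 0.084 + 0.035 + 0.017 = 0.298; P(Brand=B | Region=East) = 0.094/0.298 = 0.315436.
P(Region=South) = 0.038 + 0.015 + 0.080 + 0.067 + 0.005 = 0.205; P(Brand=B | Region=South) = 0.015/0.205 = 0.073171.
Difference = 0.24227.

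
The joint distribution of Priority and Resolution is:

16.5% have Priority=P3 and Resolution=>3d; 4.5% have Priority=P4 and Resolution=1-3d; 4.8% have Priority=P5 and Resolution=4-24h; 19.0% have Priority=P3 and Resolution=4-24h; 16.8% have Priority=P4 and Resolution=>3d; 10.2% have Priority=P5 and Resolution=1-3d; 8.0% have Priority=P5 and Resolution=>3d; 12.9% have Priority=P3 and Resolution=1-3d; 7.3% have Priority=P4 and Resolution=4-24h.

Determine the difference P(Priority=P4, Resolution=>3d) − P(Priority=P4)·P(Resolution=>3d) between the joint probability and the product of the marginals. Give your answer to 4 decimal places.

P(Priority=P4) = 0.073 + 0.045 + 0.168 = 0.286.
P(Resolution=>3d) = 0.165 + 0.168 + 0.080 = 0.413.
P(Priority=P4, Resolution=>3d) − P(Priority=P4)P(Resolution=>3d) = 0.168 − 0.286×0.413 = 0.0499.

0.0499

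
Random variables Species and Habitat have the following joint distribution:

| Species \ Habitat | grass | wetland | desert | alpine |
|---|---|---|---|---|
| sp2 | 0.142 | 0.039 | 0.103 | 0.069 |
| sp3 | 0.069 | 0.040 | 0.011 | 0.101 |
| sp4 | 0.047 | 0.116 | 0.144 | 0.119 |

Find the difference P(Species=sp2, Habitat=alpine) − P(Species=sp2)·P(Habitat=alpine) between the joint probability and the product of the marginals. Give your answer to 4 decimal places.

P(Species=sp2) = 0.142 + 0.039 + 0.103 + 0.069 = 0.353.
P(Habitat=alpine) = 0.069 + 0.101 + 0.119 = 0.289.
P(Species=sp2, Habitat=alpine) − P(Species=sp2)P(Habitat=alpine) = 0.069 − 0.353×0.289 = -0.0330.

-0.0330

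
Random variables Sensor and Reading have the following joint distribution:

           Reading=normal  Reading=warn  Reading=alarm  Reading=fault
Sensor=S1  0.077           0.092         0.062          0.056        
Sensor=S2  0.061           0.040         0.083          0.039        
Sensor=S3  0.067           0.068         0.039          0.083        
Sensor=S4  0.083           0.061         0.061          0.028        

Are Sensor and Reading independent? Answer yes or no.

no

P(Sensor=S3) = 0.257 and P(Reading=fault) = 0.206, so their product is 0.05294, but P(Sensor=S3, Reading=fault) = 0.083. Since these differ, Sensor and Reading are not independent.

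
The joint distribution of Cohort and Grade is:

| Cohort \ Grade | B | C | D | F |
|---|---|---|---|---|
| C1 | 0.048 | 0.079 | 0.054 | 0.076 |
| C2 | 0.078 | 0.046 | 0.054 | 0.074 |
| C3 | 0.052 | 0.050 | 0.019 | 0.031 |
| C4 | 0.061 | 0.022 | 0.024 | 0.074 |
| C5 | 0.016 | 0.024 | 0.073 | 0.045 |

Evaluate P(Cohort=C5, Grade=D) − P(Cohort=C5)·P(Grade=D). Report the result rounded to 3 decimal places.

0.038

P(Cohort=C5) = 0.016 + 0.024 + 0.073 + 0.045 = 0.158.
P(Grade=D) = 0.054 + 0.054 + 0.019 + 0.024 + 0.073 = 0.224.
P(Cohort=C5, Grade=D) − P(Cohort=C5)P(Grade=D) = 0.073 − 0.158×0.224 = 0.038.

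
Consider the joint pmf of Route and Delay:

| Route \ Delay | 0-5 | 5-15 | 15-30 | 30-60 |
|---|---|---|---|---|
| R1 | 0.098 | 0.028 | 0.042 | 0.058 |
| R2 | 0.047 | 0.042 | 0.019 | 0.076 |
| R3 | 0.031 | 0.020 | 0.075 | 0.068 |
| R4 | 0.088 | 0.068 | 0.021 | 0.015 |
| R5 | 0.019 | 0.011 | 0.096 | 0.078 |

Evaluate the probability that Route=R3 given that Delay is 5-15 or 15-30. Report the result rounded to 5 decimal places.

P(Delay=5-15) = 0.028 + 0.042 + 0.020 + 0.068 + 0.011 = 0.169.
P(Delay=15-30) = 0.042 + 0.019 + 0.075 + 0.021 + 0.096 = 0.253.
P(Delay ∈ {5-15, 15-30}) = 0.169 + 0.253 = 0.422; P(Route=R3, Delay ∈ {5-15, 15-30}) = 0.020 + 0.075 = 0.095.
P(Route=R3 | Delay ∈ {5-15, 15-30}) = 0.095/0.422 = 0.22512.

0.22512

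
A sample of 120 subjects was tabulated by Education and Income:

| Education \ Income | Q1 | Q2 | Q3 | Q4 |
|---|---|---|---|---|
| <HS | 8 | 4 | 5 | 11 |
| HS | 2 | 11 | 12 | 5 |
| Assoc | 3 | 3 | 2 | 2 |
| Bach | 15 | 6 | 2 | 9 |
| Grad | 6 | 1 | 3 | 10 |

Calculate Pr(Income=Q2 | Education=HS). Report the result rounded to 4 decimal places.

0.3667

Total with Education=HS: 2 + 11 + 12 + 5 = 30.
P(Income=Q2 | Education=HS) = 11/30 = 0.3667.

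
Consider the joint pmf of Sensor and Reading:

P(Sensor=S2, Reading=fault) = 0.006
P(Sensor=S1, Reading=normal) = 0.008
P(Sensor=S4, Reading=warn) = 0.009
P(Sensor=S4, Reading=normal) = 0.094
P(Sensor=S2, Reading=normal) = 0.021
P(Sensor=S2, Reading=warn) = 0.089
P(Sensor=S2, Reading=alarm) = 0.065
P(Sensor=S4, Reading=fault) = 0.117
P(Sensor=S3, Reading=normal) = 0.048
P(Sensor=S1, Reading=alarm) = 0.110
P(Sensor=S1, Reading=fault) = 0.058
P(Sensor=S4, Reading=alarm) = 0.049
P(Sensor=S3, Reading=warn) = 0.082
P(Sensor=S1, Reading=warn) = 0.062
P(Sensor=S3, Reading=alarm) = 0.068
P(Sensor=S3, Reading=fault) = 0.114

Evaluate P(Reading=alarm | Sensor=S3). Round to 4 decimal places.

P(Sensor=S3) = 0.048 + 0.082 + 0.068 + 0.114 = 0.312.
P(Reading=alarm | Sensor=S3) = 0.068/0.312 = 0.2179.

0.2179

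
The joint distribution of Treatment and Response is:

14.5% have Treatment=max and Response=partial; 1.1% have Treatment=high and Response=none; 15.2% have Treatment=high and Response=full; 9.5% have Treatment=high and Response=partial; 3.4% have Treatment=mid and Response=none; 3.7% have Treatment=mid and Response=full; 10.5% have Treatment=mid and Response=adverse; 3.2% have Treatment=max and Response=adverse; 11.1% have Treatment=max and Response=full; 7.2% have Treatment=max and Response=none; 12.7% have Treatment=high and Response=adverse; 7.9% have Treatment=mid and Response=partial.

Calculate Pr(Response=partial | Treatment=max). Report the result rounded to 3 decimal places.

P(Treatment=max) = 0.072 + 0.145 + 0.111 + 0.032 = 0.360.
P(Response=partial | Treatment=max) = 0.145/0.360 = 0.403.

0.403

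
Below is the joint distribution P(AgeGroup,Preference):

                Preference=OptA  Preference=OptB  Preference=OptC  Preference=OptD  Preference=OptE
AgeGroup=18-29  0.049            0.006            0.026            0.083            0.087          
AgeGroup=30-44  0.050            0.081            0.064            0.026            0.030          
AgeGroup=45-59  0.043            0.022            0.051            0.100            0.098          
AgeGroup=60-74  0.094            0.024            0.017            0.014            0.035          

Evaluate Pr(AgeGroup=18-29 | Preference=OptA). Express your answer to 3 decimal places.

0.208

P(Preference=OptA) = 0.049 + 0.050 + 0.043 + 0.094 = 0.236.
P(AgeGroup=18-29 | Preference=OptA) = 0.049/0.236 = 0.208.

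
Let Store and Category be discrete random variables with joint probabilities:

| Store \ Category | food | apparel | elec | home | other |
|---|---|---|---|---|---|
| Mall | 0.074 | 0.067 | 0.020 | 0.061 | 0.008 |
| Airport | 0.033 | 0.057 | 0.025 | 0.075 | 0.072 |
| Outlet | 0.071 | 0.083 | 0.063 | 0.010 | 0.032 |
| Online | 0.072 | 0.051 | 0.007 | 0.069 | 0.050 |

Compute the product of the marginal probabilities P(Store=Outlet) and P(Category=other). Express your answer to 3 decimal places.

P(Store=Outlet) = 0.071 + 0.083 + 0.063 + 0.010 + 0.032 = 0.259.
P(Category=other) = 0.008 + 0.072 + 0.032 + 0.050 = 0.162.
Product: 0.259 × 0.162 = 0.042.

0.042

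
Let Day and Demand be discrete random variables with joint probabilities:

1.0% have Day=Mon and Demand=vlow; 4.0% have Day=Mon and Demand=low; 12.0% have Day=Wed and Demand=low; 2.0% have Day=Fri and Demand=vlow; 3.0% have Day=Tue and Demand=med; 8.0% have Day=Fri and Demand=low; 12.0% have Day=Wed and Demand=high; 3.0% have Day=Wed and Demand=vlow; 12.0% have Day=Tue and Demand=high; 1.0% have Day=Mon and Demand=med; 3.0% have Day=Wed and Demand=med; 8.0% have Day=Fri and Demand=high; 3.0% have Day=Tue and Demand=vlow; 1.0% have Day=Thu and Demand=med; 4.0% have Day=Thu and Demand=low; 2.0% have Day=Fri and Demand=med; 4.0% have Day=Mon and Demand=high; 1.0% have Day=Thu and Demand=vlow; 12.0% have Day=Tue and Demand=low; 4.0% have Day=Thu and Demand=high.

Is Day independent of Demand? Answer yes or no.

yes

Every cell satisfies P(Day,Demand) = P(Day)·P(Demand). For instance P(Day=Thu) = 0.100, P(Demand=med) = 0.100, and 0.100×0.100 = 0.010 matches the joint entry. So Day and Demand are independent.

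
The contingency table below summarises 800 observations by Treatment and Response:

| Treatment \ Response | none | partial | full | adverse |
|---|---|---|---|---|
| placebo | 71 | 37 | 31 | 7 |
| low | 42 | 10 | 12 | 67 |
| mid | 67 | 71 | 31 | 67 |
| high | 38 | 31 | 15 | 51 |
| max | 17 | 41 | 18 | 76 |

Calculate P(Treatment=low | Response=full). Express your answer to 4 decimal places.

0.1121

Total with Response=full: 31 + 12 + 31 + 15 + 18 = 107.
P(Treatment=low | Response=full) = 12/107 = 0.1121.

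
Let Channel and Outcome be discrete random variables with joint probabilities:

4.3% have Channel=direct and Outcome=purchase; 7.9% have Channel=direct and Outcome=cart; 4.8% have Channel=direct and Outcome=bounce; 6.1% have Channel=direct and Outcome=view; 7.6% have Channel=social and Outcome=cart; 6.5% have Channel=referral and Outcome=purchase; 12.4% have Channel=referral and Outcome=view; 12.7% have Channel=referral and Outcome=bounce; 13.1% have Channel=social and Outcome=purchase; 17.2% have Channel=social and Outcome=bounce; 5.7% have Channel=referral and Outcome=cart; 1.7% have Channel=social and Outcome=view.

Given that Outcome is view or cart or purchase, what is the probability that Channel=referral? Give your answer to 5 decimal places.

0.37672

P(Outcome=view) = 0.017 + 0.061 + 0.124 = 0.202.
P(Outcome=cart) = 0.076 + 0.079 + 0.057 = 0.212.
P(Outcome=purchase) = 0.131 + 0.043 + 0.065 = 0.239.
P(Outcome ∈ {view, cart, purchase}) = 0.202 + 0.212 + 0.239 = 0.653; P(Channel=referral, Outcome ∈ {view, cart, purchase}) = 0.124 + 0.057 + 0.065 = 0.246.
P(Channel=referral | Outcome ∈ {view, cart, purchase}) = 0.246/0.653 = 0.37672.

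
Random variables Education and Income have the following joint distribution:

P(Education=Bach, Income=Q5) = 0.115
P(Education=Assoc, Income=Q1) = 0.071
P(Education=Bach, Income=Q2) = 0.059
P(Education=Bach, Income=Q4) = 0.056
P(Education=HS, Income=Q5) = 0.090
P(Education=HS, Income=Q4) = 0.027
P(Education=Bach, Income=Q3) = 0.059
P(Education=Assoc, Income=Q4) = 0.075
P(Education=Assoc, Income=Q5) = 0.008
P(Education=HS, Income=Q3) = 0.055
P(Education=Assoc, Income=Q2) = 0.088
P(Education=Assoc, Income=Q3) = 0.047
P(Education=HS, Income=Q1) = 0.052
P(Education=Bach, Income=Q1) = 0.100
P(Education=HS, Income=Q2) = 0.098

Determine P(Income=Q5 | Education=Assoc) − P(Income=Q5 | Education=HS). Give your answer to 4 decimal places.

-0.2518

P(Education=Assoc) = 0.071 + 0.088 + 0.047 + 0.075 + 0.008 = 0.289; P(Income=Q5 | Education=Assoc) = 0.008/0.289 = 0.02768.
P(Education=HS) = 0.052 + 0.098 + 0.055 + 0.027 + 0.090 = 0.322; P(Income=Q5 | Education=HS) = 0.090/0.322 = 0.27950.
Difference = -0.2518.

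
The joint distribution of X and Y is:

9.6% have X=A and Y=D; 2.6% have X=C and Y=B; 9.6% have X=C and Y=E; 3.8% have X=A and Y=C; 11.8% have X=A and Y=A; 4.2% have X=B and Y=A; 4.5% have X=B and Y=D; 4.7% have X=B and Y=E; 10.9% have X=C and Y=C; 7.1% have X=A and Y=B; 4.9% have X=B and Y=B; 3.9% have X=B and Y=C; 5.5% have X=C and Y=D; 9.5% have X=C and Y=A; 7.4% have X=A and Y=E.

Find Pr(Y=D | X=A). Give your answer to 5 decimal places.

P(X=A) = 0.118 + 0.071 + 0.038 + 0.096 + 0.074 = 0.397.
P(Y=D | X=A) = 0.096/0.397 = 0.24181.

0.24181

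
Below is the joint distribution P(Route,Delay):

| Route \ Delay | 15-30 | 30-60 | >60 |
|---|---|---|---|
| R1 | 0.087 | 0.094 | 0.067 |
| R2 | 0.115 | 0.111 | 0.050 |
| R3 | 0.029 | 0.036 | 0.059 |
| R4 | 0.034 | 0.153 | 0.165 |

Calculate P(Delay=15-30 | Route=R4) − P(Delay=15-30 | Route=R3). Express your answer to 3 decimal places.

-0.137

P(Route=R4) = 0.034 + 0.153 + 0.165 = 0.352; P(Delay=15-30 | Route=R4) = 0.034/0.352 = 0.0966.
P(Route=R3) = 0.029 + 0.036 + 0.059 = 0.124; P(Delay=15-30 | Route=R3) = 0.029/0.124 = 0.2339.
Difference = -0.137.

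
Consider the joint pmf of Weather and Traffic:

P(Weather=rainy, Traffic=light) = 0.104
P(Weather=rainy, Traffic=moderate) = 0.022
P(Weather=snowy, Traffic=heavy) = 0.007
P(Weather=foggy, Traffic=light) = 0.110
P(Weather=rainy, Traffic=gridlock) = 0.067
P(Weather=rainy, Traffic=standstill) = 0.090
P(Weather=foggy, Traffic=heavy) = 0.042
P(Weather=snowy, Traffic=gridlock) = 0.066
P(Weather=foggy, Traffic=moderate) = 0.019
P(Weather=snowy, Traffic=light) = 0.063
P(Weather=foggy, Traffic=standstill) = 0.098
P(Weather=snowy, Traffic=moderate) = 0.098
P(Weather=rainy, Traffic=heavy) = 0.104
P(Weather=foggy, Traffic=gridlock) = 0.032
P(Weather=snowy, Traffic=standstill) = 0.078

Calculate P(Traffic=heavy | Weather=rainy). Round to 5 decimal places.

P(Weather=rainy) = 0.104 + 0.022 + 0.104 + 0.067 + 0.090 = 0.387.
P(Traffic=heavy | Weather=rainy) = 0.104/0.387 = 0.26873.

0.26873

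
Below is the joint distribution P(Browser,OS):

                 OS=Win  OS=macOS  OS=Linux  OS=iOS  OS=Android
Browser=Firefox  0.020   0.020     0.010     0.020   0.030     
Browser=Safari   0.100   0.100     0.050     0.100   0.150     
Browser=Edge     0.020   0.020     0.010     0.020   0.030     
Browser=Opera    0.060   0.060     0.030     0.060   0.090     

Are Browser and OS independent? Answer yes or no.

Every cell satisfies P(Browser,OS) = P(Browser)·P(OS). For instance P(Browser=Opera) = 0.300, P(OS=Linux) = 0.100, and 0.300×0.100 = 0.030 matches the joint entry. So Browser and OS are independent.

yes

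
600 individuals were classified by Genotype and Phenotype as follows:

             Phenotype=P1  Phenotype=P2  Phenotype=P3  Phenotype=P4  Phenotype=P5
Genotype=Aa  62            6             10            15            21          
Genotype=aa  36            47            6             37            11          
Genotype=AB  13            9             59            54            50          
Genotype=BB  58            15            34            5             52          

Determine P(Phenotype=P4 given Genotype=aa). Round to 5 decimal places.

Total with Genotype=aa: 36 + 47 + 6 + 37 + 11 = 137.
P(Phenotype=P4 | Genotype=aa) = 37/137 = 0.27007.

0.27007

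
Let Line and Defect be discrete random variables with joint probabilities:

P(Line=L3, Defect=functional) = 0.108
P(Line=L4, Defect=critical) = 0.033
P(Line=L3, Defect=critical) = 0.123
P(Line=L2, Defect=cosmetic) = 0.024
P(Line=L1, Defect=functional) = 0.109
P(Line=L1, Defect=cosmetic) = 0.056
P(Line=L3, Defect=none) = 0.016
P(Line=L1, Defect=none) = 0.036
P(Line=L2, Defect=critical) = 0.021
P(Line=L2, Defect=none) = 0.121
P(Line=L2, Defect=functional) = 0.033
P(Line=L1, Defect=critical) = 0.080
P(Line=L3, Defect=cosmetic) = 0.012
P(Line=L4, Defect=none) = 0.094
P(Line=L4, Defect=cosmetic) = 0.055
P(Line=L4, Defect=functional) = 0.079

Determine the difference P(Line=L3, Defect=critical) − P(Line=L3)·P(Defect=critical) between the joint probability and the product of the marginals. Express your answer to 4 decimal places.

0.0564

P(Line=L3) = 0.016 + 0.012 + 0.108 + 0.123 = 0.259.
P(Defect=critical) = 0.080 + 0.021 + 0.123 + 0.033 = 0.257.
P(Line=L3, Defect=critical) − P(Line=L3)P(Defect=critical) = 0.123 − 0.259×0.257 = 0.0564.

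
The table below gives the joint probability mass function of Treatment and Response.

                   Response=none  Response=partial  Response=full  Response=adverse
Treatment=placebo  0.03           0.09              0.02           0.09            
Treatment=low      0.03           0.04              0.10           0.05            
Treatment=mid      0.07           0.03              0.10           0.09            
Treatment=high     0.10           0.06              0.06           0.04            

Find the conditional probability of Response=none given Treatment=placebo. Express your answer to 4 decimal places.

0.1304

P(Treatment=placebo) = 0.03 + 0.09 + 0.02 + 0.09 = 0.23.
P(Response=none | Treatment=placebo) = 0.03/0.23 = 0.1304.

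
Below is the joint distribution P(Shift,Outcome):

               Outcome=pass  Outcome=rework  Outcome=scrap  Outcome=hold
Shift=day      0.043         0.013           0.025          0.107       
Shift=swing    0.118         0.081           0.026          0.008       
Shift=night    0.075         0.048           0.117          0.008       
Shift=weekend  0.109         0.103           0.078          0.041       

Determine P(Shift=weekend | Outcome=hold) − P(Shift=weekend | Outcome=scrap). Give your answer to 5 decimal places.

P(Outcome=hold) = 0.107 + 0.008 + 0.008 + 0.041 = 0.164; P(Shift=weekend | Outcome=hold) = 0.041/0.164 = 0.250000.
P(Outcome=scrap) = 0.025 + 0.026 + 0.117 + 0.078 = 0.246; P(Shift=weekend | Outcome=scrap) = 0.078/0.246 = 0.317073.
Difference = -0.06707.

-0.06707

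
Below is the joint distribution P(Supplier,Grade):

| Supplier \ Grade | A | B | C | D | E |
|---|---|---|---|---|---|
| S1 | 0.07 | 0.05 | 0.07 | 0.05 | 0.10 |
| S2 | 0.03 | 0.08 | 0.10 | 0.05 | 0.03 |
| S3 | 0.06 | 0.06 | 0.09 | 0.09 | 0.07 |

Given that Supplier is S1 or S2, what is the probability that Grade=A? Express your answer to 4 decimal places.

P(Supplier=S1) = 0.07 + 0.05 + 0.07 + 0.05 + 0.10 = 0.34.
P(Supplier=S2) = 0.03 + 0.08 + 0.10 + 0.05 + 0.03 = 0.29.
P(Supplier ∈ {S1, S2}) = 0.34 + 0.29 = 0.63; P(Grade=A, Supplier ∈ {S1, S2}) = 0.07 + 0.03 = 0.10.
P(Grade=A | Supplier ∈ {S1, S2}) = 0.10/0.63 = 0.1587.

0.1587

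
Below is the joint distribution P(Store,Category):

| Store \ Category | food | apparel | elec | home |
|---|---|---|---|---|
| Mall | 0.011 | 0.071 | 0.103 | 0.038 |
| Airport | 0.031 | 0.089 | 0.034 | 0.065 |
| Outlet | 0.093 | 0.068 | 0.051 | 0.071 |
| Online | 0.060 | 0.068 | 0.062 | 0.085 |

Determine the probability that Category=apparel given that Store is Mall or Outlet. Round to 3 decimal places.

P(Store=Mall) = 0.011 + 0.071 + 0.103 + 0.038 = 0.223.
P(Store=Outlet) = 0.093 + 0.068 + 0.051 + 0.071 = 0.283.
P(Store ∈ {Mall, Outlet}) = 0.223 + 0.283 = 0.506; P(Category=apparel, Store ∈ {Mall, Outlet}) = 0.071 + 0.068 = 0.139.
P(Category=apparel | Store ∈ {Mall, Outlet}) = 0.139/0.506 = 0.275.

0.275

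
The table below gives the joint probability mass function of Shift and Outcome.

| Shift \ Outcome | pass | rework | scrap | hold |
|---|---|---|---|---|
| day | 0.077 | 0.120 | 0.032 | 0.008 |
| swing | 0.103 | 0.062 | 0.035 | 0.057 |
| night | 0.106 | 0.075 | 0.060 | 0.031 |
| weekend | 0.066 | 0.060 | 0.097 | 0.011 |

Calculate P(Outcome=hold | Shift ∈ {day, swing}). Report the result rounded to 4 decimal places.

P(Shift=day) = 0.077 + 0.120 + 0.032 + 0.008 = 0.237.
P(Shift=swing) = 0.103 + 0.062 + 0.035 + 0.057 = 0.257.
P(Shift ∈ {day, swing}) = 0.237 + 0.257 = 0.494; P(Outcome=hold, Shift ∈ {day, swing}) = 0.008 + 0.057 = 0.065.
P(Outcome=hold | Shift ∈ {day, swing}) = 0.065/0.494 = 0.1316.

0.1316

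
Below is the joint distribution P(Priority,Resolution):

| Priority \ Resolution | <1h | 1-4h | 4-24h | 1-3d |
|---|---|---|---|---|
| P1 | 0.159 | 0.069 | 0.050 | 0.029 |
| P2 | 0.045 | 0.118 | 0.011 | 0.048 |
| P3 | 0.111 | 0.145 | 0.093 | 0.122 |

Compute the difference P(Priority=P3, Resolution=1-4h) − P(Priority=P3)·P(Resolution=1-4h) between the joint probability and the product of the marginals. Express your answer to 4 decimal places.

-0.0114

P(Priority=P3) = 0.111 + 0.145 + 0.093 + 0.122 = 0.471.
P(Resolution=1-4h) = 0.069 + 0.118 + 0.145 = 0.332.
P(Priority=P3, Resolution=1-4h) − P(Priority=P3)P(Resolution=1-4h) = 0.145 − 0.471×0.332 = -0.0114.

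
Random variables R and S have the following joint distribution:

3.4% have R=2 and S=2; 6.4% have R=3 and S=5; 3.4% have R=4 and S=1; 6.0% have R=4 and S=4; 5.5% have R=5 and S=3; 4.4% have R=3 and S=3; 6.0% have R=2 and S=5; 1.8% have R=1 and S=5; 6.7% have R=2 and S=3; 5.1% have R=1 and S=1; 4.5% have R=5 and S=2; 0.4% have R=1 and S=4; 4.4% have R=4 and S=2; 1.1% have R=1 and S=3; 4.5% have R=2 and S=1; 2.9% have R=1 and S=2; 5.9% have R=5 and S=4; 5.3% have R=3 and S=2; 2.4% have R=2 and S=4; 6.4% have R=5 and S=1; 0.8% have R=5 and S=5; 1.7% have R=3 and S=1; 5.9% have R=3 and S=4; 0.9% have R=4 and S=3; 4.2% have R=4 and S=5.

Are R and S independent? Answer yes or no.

no

P(R=5) = 0.231 and P(S=5) = 0.192, so their product is 0.04435, but P(R=5, S=5) = 0.008. Since these differ, R and S are not independent.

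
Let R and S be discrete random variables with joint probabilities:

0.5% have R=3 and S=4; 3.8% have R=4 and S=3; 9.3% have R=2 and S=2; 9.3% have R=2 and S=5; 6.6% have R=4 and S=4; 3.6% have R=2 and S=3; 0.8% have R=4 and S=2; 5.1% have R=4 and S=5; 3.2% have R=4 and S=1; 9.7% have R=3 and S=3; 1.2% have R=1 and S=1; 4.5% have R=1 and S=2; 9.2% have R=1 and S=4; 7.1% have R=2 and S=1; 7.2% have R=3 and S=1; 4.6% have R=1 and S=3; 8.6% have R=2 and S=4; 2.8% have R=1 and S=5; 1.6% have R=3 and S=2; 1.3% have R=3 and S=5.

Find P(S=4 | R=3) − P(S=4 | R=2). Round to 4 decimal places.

P(R=3) = 0.072 + 0.016 + 0.097 + 0.005 + 0.013 = 0.203; P(S=4 | R=3) = 0.005/0.203 = 0.02463.
P(R=2) = 0.071 + 0.093 + 0.036 + 0.086 + 0.093 = 0.379; P(S=4 | R=2) = 0.086/0.379 = 0.22691.
Difference = -0.2023.

-0.2023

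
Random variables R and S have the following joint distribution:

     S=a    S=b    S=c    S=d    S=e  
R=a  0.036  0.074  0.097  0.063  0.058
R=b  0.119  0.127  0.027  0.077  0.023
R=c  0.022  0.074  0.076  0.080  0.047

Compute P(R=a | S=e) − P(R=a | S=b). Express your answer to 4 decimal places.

0.1840

P(S=e) = 0.058 + 0.023 + 0.047 = 0.128; P(R=a | S=e) = 0.058/0.128 = 0.45313.
P(S=b) = 0.074 + 0.127 + 0.074 = 0.275; P(R=a | S=b) = 0.074/0.275 = 0.26909.
Difference = 0.1840.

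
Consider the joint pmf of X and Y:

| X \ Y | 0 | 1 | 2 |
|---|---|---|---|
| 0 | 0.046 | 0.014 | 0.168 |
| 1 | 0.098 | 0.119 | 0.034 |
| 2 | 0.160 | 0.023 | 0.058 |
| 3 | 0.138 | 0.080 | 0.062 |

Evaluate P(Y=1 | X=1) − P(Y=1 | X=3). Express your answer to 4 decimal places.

P(X=1) = 0.098 + 0.119 + 0.034 = 0.251; P(Y=1 | X=1) = 0.119/0.251 = 0.47410.
P(X=3) = 0.138 + 0.080 + 0.062 = 0.280; P(Y=1 | X=3) = 0.080/0.280 = 0.28571.
Difference = 0.1884.

0.1884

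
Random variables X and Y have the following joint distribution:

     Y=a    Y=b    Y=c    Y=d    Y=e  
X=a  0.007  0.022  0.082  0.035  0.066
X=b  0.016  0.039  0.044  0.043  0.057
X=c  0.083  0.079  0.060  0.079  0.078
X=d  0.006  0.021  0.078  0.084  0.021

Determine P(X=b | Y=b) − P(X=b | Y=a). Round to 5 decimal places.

P(Y=b) = 0.022 + 0.039 + 0.079 + 0.021 = 0.161; P(X=b | Y=b) = 0.039/0.161 = 0.242236.
P(Y=a) = 0.007 + 0.016 + 0.083 + 0.006 = 0.112; P(X=b | Y=a) = 0.016/0.112 = 0.142857.
Difference = 0.09938.

0.09938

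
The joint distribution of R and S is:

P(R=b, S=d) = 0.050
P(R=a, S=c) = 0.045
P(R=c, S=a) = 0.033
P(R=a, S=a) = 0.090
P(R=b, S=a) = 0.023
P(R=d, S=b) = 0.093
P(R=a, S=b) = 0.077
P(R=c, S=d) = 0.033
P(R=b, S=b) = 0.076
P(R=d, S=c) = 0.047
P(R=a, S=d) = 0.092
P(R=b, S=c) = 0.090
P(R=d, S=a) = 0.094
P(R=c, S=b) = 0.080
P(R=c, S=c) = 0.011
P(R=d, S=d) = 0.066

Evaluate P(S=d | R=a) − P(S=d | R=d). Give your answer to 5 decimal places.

P(R=a) = 0.090 + 0.077 + 0.045 + 0.092 = 0.304; P(S=d | R=a) = 0.092/0.304 = 0.302632.
P(R=d) = 0.094 + 0.093 + 0.047 + 0.066 = 0.300; P(S=d | R=d) = 0.066/0.300 = 0.220000.
Difference = 0.08263.

0.08263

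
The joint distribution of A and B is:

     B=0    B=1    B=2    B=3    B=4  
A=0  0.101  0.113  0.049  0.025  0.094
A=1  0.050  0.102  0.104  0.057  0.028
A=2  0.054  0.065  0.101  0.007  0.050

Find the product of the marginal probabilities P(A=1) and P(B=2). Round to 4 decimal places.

0.0866

P(A=1) = 0.050 + 0.102 + 0.104 + 0.057 + 0.028 = 0.341.
P(B=2) = 0.049 + 0.104 + 0.101 = 0.254.
Product: 0.341 × 0.254 = 0.0866.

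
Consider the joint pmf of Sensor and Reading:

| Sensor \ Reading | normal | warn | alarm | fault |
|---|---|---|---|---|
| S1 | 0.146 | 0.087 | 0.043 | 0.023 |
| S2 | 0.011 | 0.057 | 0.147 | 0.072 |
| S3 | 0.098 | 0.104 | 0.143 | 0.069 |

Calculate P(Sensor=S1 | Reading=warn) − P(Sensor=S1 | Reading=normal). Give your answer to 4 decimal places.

-0.2217

P(Reading=warn) = 0.087 + 0.057 + 0.104 = 0.248; P(Sensor=S1 | Reading=warn) = 0.087/0.248 = 0.35081.
P(Reading=normal) = 0.146 + 0.011 + 0.098 = 0.255; P(Sensor=S1 | Reading=normal) = 0.146/0.255 = 0.57255.
Difference = -0.2217.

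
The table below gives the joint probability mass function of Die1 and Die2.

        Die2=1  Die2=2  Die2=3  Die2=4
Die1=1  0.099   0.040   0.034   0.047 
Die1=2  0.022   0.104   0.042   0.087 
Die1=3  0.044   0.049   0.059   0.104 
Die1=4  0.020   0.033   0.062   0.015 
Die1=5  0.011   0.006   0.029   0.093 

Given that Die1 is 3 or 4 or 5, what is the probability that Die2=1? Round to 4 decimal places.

0.1429

P(Die1=3) = 0.044 + 0.049 + 0.059 + 0.104 = 0.256.
P(Die1=4) = 0.020 + 0.033 + 0.062 + 0.015 = 0.130.
P(Die1=5) = 0.011 + 0.006 + 0.029 + 0.093 = 0.139.
P(Die1 ∈ {3, 4, 5}) = 0.256 + 0.130 + 0.139 = 0.525; P(Die2=1, Die1 ∈ {3, 4, 5}) = 0.044 + 0.020 + 0.011 = 0.075.
P(Die2=1 | Die1 ∈ {3, 4, 5}) = 0.075/0.525 = 0.1429.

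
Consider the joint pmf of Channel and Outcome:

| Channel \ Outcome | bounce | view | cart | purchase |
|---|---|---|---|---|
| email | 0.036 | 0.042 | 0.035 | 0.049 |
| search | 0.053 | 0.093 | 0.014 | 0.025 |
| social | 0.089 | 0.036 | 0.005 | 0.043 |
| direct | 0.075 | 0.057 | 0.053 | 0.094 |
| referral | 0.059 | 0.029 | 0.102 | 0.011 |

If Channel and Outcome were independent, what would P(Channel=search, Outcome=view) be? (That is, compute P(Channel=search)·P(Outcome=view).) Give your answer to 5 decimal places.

P(Channel=search) = 0.053 + 0.093 + 0.014 + 0.025 = 0.185.
P(Outcome=view) = 0.042 + 0.093 + 0.036 + 0.057 + 0.029 = 0.257.
Product: 0.185 × 0.257 = 0.04755.

0.04755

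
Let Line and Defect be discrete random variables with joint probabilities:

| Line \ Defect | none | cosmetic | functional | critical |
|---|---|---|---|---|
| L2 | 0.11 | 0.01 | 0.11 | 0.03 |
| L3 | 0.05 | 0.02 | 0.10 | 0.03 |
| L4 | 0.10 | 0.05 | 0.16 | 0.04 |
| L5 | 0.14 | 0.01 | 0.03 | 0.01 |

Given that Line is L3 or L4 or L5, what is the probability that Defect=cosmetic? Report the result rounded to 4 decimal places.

P(Line=L3) = 0.05 + 0.02 + 0.10 + 0.03 = 0.20.
P(Line=L4) = 0.10 + 0.05 + 0.16 + 0.04 = 0.35.
P(Line=L5) = 0.14 + 0.01 + 0.03 + 0.01 = 0.19.
P(Line ∈ {L3, L4, L5}) = 0.20 + 0.35 + 0.19 = 0.74; P(Defect=cosmetic, Line ∈ {L3, L4, L5}) = 0.02 + 0.05 + 0.01 = 0.08.
P(Defect=cosmetic | Line ∈ {L3, L4, L5}) = 0.08/0.74 = 0.1081.

0.1081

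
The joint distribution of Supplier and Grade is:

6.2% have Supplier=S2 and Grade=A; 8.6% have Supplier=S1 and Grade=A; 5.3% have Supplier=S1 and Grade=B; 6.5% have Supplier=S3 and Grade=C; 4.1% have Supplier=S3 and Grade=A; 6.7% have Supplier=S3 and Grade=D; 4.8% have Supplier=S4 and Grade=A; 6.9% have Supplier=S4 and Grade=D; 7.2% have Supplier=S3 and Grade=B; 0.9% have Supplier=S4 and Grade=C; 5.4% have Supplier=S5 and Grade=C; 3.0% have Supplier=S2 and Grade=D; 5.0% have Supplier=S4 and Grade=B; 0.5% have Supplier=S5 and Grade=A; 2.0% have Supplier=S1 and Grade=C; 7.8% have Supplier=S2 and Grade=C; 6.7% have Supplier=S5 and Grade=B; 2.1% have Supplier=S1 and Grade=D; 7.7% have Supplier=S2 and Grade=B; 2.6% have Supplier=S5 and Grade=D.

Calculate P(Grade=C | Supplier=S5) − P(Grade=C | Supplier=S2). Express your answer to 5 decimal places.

P(Supplier=S5) = 0.005 + 0.067 + 0.054 + 0.026 = 0.152; P(Grade=C | Supplier=S5) = 0.054/0.152 = 0.355263.
P(Supplier=S2) = 0.062 + 0.077 + 0.078 + 0.030 = 0.247; P(Grade=C | Supplier=S2) = 0.078/0.247 = 0.315789.
Difference = 0.03947.

0.03947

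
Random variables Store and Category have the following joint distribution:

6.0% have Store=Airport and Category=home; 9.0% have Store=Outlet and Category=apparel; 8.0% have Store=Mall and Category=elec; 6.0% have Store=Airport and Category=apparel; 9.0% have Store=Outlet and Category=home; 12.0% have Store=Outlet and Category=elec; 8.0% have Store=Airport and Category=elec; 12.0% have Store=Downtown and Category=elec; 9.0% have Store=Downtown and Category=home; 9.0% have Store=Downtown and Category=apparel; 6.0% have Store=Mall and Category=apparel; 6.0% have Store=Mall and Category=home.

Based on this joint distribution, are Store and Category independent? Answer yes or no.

yes

Every cell satisfies P(Store,Category) = P(Store)·P(Category). For instance P(Store=Outlet) = 0.300, P(Category=home) = 0.300, and 0.300×0.300 = 0.090 matches the joint entry. So Store and Category are independent.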